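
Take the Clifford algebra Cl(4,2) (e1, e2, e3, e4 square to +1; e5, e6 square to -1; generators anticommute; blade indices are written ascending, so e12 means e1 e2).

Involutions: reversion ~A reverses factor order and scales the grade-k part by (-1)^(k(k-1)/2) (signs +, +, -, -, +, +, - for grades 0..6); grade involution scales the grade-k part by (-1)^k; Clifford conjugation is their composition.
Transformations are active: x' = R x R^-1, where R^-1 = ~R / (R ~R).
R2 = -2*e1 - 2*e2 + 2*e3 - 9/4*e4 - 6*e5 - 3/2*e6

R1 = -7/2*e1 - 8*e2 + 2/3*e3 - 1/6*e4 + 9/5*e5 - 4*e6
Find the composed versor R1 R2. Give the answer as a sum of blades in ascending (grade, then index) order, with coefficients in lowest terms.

Distribute over the terms of R1 (each basis-blade product reordered to ascending indices, repeated generators contracted through their squares):
(-7/2*e1) R2 = 7 + 7*e12 - 7*e13 + 63/8*e14 + 21*e15 + 21/4*e16
(-8*e2) R2 = 16 - 16*e12 - 16*e23 + 18*e24 + 48*e25 + 12*e26
(2/3*e3) R2 = 4/3 + 4/3*e13 + 4/3*e23 - 3/2*e34 - 4*e35 - e36
(-1/6*e4) R2 = 3/8 - 1/3*e14 - 1/3*e24 + 1/3*e34 + e45 + 1/4*e46
(9/5*e5) R2 = 54/5 + 18/5*e15 + 18/5*e25 - 18/5*e35 + 81/20*e45 - 27/10*e56
(-4*e6) R2 = -6 - 8*e16 - 8*e26 + 8*e36 - 9*e46 - 24*e56
Summing the partial products and collecting blades:
Answer: 3541/120 - 9*e12 - 17/3*e13 + 181/24*e14 + 123/5*e15 - 11/4*e16 - 44/3*e23 + 53/3*e24 + 258/5*e25 + 4*e26 - 7/6*e34 - 38/5*e35 + 7*e36 + 101/20*e45 - 35/4*e46 - 267/10*e56


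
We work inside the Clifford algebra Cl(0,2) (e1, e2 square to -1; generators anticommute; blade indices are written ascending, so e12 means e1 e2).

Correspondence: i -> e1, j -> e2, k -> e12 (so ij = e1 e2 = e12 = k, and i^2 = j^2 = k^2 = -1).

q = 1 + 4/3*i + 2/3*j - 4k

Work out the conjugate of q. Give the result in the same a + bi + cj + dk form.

In blades: q = 1 + 4/3*e1 + 2/3*e2 - 4*e12.
Conjugation here is Clifford conjugation: the scalar is fixed and the grade-1 and grade-2 blades all flip sign, giving 1 - 4/3*e1 - 2/3*e2 + 4*e12; translating back:
Answer: 1 - 4/3*i - 2/3*j + 4k


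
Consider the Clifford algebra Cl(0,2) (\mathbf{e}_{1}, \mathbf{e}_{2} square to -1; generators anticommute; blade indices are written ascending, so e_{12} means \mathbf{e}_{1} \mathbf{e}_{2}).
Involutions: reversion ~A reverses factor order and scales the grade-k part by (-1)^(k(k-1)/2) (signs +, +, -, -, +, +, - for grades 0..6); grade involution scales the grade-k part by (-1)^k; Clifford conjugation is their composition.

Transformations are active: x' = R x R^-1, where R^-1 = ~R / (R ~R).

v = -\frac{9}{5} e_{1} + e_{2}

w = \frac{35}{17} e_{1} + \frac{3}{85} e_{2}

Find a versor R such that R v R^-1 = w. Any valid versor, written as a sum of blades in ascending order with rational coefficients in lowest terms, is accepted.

Why this works: both vectors square to -\frac{106}{25}, so q(v) = q(w) and R = v + w = \frac{22}{85} e_{1} + \frac{88}{85} e_{2} carries v to w — its own direction survives, the complement (v - w)/2 flips.
Answer: \frac{22}{85} e_{1} + \frac{88}{85} e_{2}


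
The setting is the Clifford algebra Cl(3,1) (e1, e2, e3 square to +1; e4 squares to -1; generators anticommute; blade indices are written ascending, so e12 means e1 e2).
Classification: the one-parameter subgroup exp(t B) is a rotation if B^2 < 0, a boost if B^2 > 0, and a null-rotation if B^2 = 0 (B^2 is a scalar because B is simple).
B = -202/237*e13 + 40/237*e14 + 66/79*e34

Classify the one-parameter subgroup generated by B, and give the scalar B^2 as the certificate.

B^2 term by term: the squares give (-202/237)^2*(e13)^2 + (40/237)^2*(e14)^2 + (66/79)^2*(e34)^2 = 40804/56169*(-1) + 1600/56169*(+1) + 4356/6241*(+1) = 0 (each basis 2-blade squares to minus the product of its generators' squares); cross terms between blades sharing an index anticommute and cancel. So B^2 = 0.
Answer: null-rotation, certificate B^2 = 0. Check the certificate: B^2 = 0, and that sign is decisive whatever form B takes.


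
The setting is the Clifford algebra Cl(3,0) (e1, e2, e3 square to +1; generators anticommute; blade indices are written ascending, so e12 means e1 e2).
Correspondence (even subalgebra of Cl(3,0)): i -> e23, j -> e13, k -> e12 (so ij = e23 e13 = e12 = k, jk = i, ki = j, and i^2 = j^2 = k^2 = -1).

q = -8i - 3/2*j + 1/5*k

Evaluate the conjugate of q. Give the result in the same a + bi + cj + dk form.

In blades: q = 1/5*e12 - 3/2*e13 - 8*e23.
Quaternion conjugation is reversion on the even subalgebra: the scalar is fixed and every grade-2 blade flips sign, giving -1/5*e12 + 3/2*e13 + 8*e23; translating back:
Answer: 8i + 3/2*j - 1/5*k


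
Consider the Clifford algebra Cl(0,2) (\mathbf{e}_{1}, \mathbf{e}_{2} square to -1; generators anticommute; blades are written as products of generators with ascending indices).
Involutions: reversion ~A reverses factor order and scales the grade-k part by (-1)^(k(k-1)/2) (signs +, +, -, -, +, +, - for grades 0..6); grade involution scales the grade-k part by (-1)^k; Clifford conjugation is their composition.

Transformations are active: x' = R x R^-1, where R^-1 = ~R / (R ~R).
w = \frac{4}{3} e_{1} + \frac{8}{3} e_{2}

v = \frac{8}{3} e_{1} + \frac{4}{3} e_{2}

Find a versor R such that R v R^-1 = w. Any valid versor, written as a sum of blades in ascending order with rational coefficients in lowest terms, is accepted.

Reasoning: v^2 = w^2 = -\frac{80}{9} since conjugation preserves the quadratic form; R = v + w = 4 e_{1} + 4 e_{2} is then valid when invertible, keeping its own part and reversing (v - w)/2.
Answer: 4 e_{1} + 4 e_{2}


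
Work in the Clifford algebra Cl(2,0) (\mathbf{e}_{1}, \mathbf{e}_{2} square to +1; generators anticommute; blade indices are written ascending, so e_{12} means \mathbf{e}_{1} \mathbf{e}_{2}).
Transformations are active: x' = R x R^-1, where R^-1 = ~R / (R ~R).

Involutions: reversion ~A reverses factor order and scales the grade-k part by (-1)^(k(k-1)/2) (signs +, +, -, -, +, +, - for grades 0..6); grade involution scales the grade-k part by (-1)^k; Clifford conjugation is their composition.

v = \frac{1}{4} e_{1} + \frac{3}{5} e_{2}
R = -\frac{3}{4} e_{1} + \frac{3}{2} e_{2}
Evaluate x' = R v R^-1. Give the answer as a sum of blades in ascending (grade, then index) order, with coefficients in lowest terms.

~R = -\frac{3}{4} e_{1} + \frac{3}{2} e_{2}, and R ~R = \frac{45}{16}, so R^-1 = ~R / (\frac{45}{16}).
R v = \frac{57}{80} - \frac{33}{40} e_{12}
Answer: -\frac{63}{100} e_{1} + \frac{4}{25} e_{2}


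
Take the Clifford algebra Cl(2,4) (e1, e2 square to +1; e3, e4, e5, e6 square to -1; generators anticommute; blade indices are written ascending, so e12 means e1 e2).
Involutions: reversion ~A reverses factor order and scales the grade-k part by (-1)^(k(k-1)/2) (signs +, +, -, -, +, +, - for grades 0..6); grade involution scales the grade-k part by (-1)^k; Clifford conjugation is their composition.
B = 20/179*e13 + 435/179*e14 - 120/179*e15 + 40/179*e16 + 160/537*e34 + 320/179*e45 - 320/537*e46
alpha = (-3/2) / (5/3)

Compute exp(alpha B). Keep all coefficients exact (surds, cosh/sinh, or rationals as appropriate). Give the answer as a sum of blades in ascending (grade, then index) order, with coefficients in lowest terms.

B^2 term by term: the squares give (20/179)^2*(e13)^2 + (435/179)^2*(e14)^2 + (-120/179)^2*(e15)^2 + (40/179)^2*(e16)^2 + (160/537)^2*(e34)^2 + (320/179)^2*(e45)^2 + (-320/537)^2*(e46)^2 = 400/32041*(+1) + 189225/32041*(+1) + 14400/32041*(+1) + 1600/32041*(+1) + 25600/288369*(-1) + 102400/32041*(-1) + 102400/288369*(-1) = 25/9 (each basis 2-blade squares to minus the product of its generators' squares); cross terms between blades sharing an index anticommute and cancel; the commuting (index-disjoint) pairs give grade-4 terms 2*c*c'*(blade product), which cancel blade by blade — e1345: 12800/32041 - 12800/32041 = 0; e1346: -12800/96123 + 12800/96123 = 0; e1456: -25600/32041 + 25600/32041 = 0 — confirming B is simple. So B^2 = 25/9.
B^2 = 25/9 — the positive square puts this in the hyperbolic regime; l = 5/3, alpha*l = -3/2, so exp(alpha B) = cosh(-3/2) + (sinh(-3/2)/(5/3))*B = cosh(3/2) + (-3*sinh(3/2)/5)*B.
Answer: cosh(3/2) - 12*sinh(3/2)/179*e13 - 261*sinh(3/2)/179*e14 + 72*sinh(3/2)/179*e15 - 24*sinh(3/2)/179*e16 - 32*sinh(3/2)/179*e34 - 192*sinh(3/2)/179*e45 + 64*sinh(3/2)/179*e46


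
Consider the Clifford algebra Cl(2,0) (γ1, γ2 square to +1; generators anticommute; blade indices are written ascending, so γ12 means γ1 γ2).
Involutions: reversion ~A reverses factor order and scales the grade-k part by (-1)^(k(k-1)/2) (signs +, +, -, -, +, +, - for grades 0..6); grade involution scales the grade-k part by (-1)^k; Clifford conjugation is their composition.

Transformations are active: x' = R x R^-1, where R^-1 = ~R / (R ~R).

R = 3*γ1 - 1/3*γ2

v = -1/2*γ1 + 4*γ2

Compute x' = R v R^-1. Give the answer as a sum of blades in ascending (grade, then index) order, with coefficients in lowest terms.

~R = 3*γ1 - 1/3*γ2, and R ~R = 82/9, so R^-1 = ~R / (82/9).
R v = -17/6 + 71/6*γ12
Answer: -56/41*γ1 - 311/82*γ2


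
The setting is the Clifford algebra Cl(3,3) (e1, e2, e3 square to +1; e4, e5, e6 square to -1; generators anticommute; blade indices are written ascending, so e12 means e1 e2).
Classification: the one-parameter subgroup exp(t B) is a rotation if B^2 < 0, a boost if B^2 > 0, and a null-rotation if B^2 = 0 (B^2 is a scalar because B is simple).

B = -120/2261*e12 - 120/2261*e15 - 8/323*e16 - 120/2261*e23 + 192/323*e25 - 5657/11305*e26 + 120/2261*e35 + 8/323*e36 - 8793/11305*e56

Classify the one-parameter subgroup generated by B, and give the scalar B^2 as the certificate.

B^2 term by term: the squares give (-120/2261)^2*(e12)^2 + (-120/2261)^2*(e15)^2 + (-8/323)^2*(e16)^2 + (-120/2261)^2*(e23)^2 + (192/323)^2*(e25)^2 + (-5657/11305)^2*(e26)^2 + (120/2261)^2*(e35)^2 + (8/323)^2*(e36)^2 + (-8793/11305)^2*(e56)^2 = 14400/5112121*(-1) + 14400/5112121*(+1) + 64/104329*(+1) + 14400/5112121*(-1) + 36864/104329*(+1) + 32001649/127803025*(+1) + 14400/5112121*(+1) + 64/104329*(+1) + 77316849/127803025*(-1) = 0 (each basis 2-blade squares to minus the product of its generators' squares); cross terms between blades sharing an index anticommute and cancel; the commuting (index-disjoint) pairs give grade-4 terms 2*c*c'*(blade product), which cancel blade by blade — e1235: -28800/5112121 + 28800/5112121 = 0; e1236: -1920/730303 + 1920/730303 = 0; e1256: 422064/5112121 - 271536/5112121 - 3072/104329 = 0; e1356: 1920/730303 - 1920/730303 = 0; e2356: 422064/5112121 - 3072/104329 - 271536/5112121 = 0 — confirming B is simple. So B^2 = 0.
Answer: null-rotation, certificate B^2 = 0. The class reads off the invariant scalar 0 directly.


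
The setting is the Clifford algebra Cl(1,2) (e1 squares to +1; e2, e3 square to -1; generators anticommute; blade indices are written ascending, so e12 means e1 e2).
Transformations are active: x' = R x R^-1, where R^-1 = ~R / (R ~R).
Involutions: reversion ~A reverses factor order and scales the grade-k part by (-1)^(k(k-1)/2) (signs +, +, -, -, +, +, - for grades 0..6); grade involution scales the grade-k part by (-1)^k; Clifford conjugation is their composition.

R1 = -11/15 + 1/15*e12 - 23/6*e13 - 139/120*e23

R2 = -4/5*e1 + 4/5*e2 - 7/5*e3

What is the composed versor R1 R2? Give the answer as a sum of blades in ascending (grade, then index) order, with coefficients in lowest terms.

Distribute over the terms of R2 (each basis-blade product reordered to ascending indices, repeated generators contracted through their squares):
R1 (-4/5*e1) = 44/75*e1 + 4/75*e2 - 46/15*e3 + 139/150*e123
R1 (4/5*e2) = -4/75*e1 - 44/75*e2 - 139/150*e3 + 46/15*e123
R1 (-7/5*e3) = -161/30*e1 - 973/600*e2 + 77/75*e3 - 7/75*e123
Summing the partial products and collecting blades:
Answer: -29/6*e1 - 431/200*e2 - 89/30*e3 + 39/10*e123


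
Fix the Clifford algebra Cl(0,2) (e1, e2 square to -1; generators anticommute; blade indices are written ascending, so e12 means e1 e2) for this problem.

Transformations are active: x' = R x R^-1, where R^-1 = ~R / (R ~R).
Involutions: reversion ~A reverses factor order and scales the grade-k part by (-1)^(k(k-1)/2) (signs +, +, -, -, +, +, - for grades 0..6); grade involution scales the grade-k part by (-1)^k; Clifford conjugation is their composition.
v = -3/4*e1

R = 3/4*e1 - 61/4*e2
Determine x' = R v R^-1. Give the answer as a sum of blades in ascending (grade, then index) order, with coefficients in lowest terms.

~R = 3/4*e1 - 61/4*e2, and R ~R = -1865/8, so R^-1 = ~R / (-1865/8).
R v = 9/16 - 183/16*e12
Answer: 1392/1865*e1 + 549/7460*e2


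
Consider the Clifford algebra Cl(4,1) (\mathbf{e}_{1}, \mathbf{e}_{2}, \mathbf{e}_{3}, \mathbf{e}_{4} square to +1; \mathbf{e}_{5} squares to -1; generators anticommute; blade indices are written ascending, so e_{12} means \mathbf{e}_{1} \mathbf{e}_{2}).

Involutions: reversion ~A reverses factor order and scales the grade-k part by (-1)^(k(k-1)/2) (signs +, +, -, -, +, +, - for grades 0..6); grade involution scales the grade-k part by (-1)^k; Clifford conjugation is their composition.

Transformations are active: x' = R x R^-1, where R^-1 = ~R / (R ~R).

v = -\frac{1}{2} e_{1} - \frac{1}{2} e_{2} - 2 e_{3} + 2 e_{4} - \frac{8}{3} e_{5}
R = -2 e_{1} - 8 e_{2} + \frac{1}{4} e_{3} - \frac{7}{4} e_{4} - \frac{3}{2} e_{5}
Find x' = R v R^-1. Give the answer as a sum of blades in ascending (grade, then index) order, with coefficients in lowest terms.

~R = -2 e_{1} - 8 e_{2} + \frac{1}{4} e_{3} - \frac{7}{4} e_{4} - \frac{3}{2} e_{5}, and R ~R = \frac{551}{8}, so R^-1 = ~R / (\frac{551}{8}).
R v = -3 - 3 e_{12} + \frac{33}{8} e_{13} - \frac{39}{8} e_{14} + \frac{55}{12} e_{15} + \frac{129}{8} e_{23} - \frac{135}{8} e_{24} + \frac{247}{12} e_{25} - 3 e_{34} - \frac{11}{3} e_{35} + \frac{23}{3} e_{45}
Answer: \frac{743}{1102} e_{1} + \frac{1319}{1102} e_{2} + \frac{1090}{551} e_{3} - \frac{1018}{551} e_{4} + \frac{4624}{1653} e_{5}


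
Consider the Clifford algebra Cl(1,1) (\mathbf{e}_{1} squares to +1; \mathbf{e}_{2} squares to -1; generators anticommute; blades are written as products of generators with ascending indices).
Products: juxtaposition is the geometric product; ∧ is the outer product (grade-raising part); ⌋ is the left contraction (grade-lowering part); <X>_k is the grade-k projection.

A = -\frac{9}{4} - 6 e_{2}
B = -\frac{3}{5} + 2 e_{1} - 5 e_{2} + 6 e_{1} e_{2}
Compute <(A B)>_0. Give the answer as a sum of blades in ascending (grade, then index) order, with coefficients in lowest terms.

step 1: -\frac{573}{20} - \frac{81}{2} e_{1} + \frac{297}{20} e_{2} - \frac{3}{2} e_{1} e_{2}
step 2: -\frac{573}{20}
Answer: -\frac{573}{20}


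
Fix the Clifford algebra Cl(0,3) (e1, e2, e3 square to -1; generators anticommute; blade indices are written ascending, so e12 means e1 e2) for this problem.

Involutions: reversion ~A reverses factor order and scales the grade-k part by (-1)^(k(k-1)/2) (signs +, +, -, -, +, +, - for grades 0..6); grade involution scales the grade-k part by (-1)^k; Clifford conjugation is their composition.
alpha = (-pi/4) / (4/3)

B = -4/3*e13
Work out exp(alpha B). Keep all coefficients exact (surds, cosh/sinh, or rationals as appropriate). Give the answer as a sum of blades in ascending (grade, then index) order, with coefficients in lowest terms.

B^2 = (-4/3)^2*(e13)^2 = 16/9*(-1) = -16/9 (a basis 2-blade squares to minus the product of its generators' squares).
B^2 = -16/9 — B^2 < 0, so the exponential closes trigonometrically: l = 4/3, alpha*l = -pi/4, so exp(alpha B) = cos(-pi/4) + (sin(-pi/4)/(4/3))*B = sqrt(2)/2 + (-3*sqrt(2)/8)*B.
Answer: sqrt(2)/2 + sqrt(2)/2*e13


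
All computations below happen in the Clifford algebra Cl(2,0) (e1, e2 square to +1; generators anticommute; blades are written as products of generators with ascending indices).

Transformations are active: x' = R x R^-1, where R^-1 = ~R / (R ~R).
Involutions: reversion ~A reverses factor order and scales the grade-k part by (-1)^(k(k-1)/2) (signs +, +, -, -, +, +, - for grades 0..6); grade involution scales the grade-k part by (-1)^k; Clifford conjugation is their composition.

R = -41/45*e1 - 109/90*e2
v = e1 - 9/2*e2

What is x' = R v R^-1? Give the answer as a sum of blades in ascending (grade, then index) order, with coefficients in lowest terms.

~R = -41/45*e1 - 109/90*e2, and R ~R = 3721/1620, so R^-1 = ~R / (3721/1620).
R v = 817/180 + 239/45*e1 e2
Answer: -85599/18605*e1 - 10661/37210*e2


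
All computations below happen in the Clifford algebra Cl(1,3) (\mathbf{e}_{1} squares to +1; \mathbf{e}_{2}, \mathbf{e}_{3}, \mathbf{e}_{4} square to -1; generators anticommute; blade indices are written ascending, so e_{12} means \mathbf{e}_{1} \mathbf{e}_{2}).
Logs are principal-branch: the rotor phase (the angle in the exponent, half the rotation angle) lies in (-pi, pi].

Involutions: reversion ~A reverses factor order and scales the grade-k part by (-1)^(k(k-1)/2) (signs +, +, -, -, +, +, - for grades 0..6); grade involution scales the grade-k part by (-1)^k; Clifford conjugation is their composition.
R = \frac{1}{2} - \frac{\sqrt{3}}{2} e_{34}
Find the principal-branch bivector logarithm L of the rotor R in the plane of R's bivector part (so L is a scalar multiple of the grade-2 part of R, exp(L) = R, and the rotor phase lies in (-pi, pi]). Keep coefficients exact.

The scalar part of R is \frac{1}{2}, which fixes the principal-branch rotor phase; the unit plane is then the bivector part divided by the sine of that phase, and L is that plane scaled by the phase.
Concretely: cos(phase) = \frac{1}{2} gives phase = ±\frac{\pi}{3}, and since phase/sin(phase) is even the sign is immaterial: L = (phase/sin(phase)) * <R>_2 = (\frac{2 \sqrt{3} \pi}{9}) * <R>_2.
Answer: - \frac{\pi}{3} e_{34}


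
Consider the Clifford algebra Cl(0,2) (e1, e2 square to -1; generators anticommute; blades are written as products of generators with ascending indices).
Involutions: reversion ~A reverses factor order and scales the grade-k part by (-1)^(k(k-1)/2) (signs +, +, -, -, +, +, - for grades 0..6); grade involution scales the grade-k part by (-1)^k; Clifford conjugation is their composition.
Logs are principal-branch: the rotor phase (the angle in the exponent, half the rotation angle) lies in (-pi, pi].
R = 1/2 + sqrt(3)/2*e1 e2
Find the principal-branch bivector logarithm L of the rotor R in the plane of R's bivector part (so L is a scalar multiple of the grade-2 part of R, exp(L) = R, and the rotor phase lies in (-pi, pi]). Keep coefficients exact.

The scalar part of R is 1/2, which fixes the principal-branch rotor phase; the unit plane is then the bivector part divided by the sine of that phase, and L is that plane scaled by the phase.
Concretely: cos(phase) = 1/2 gives phase = ±pi/3, and since phase/sin(phase) is even the sign is immaterial: L = (phase/sin(phase)) * <R>_2 = (2*sqrt(3)*pi/9) * <R>_2.
Answer: pi/3*e1 e2


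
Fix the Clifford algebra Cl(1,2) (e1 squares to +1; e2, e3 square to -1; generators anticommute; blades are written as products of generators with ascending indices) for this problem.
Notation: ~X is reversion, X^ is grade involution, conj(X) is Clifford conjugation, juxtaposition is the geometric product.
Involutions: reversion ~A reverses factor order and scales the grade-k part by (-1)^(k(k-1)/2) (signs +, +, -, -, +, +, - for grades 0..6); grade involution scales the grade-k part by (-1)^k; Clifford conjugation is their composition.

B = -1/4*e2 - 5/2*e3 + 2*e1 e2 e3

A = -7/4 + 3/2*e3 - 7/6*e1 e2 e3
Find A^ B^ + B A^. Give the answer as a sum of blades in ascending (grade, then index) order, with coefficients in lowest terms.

first term: 73/12 - 7/16*e2 - 35/8*e3 - 71/12*e1 e2 + 7/24*e1 e3 + 3/8*e2 e3 + 7/2*e1 e2 e3
second term: -73/12 + 7/16*e2 + 35/8*e3 + 71/12*e1 e2 - 7/24*e1 e3 + 3/8*e2 e3 - 7/2*e1 e2 e3
Answer: 3/4*e2 e3


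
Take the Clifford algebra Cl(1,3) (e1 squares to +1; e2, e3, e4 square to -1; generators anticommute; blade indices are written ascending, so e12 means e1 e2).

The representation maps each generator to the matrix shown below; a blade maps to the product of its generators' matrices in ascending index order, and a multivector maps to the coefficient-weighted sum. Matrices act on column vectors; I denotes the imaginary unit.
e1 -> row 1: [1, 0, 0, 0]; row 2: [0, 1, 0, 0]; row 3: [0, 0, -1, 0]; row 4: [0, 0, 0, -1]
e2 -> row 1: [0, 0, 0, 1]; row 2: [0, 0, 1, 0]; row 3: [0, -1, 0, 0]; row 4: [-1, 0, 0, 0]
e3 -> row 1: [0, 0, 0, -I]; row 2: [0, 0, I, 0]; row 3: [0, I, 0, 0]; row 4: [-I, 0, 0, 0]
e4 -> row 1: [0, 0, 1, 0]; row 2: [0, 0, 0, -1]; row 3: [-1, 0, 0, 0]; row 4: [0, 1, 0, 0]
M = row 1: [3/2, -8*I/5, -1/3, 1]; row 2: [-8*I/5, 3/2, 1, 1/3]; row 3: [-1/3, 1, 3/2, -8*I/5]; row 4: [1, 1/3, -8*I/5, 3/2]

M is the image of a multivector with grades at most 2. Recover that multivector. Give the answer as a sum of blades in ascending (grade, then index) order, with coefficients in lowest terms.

Method: the blade images are trace-orthogonal — tr(rho(e_A) rho(e_B)^-1) = 4 if A = B and 0 otherwise — and rho(e_A)^-1 = (e_A)^2 * rho(e_A) with (e_A)^2 = +1 or -1, so the coefficient of e_A in the preimage is (e_A)^2 * tr(M rho(e_A))/4.
Nonzero projections over blades of grade <= 2: 1: (1)^2 = +1, tr(M 1) = 6, coefficient 3/2; e12: (e12)^2 = +1, tr(M rho(e12)) = 4, coefficient 1; e14: (e14)^2 = +1, tr(M rho(e14)) = -4/3, coefficient -1/3; e34: (e34)^2 = -1, tr(M rho(e34)) = -32/5, coefficient 8/5. Every other blade of grade <= 2 projects to 0.
Answer: 3/2 + e12 - 1/3*e14 + 8/5*e34


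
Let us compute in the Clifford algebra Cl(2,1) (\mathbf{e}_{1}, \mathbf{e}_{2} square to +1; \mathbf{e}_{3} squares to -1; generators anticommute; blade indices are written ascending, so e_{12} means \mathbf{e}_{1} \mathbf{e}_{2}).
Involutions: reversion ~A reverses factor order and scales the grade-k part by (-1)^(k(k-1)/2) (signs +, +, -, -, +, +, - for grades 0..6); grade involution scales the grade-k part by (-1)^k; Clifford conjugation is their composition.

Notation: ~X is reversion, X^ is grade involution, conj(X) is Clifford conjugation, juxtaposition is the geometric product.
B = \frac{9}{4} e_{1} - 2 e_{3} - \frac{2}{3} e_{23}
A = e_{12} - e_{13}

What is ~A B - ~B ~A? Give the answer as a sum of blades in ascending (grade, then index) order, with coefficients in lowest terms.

first term: 2 e_{1} + \frac{9}{4} e_{2} - \frac{9}{4} e_{3} - \frac{2}{3} e_{12} + \frac{2}{3} e_{13} + 2 e_{123}
second term: -2 e_{1} - \frac{9}{4} e_{2} + \frac{9}{4} e_{3} - \frac{2}{3} e_{12} + \frac{2}{3} e_{13} + 2 e_{123}
Answer: 4 e_{1} + \frac{9}{2} e_{2} - \frac{9}{2} e_{3}


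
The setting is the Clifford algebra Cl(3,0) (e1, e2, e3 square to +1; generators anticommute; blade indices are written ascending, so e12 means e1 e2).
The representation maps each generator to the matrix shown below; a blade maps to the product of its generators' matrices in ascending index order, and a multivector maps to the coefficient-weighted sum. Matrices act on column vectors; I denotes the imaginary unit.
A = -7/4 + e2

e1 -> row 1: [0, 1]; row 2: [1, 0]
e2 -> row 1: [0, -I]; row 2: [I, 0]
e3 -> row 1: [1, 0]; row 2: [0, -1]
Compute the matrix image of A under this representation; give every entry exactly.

M = (-7/4)*1 + (1)*rho(e2), summed entrywise (1 is the identity matrix):
Answer: row 1: [-7/4, -I]; row 2: [I, -7/4]


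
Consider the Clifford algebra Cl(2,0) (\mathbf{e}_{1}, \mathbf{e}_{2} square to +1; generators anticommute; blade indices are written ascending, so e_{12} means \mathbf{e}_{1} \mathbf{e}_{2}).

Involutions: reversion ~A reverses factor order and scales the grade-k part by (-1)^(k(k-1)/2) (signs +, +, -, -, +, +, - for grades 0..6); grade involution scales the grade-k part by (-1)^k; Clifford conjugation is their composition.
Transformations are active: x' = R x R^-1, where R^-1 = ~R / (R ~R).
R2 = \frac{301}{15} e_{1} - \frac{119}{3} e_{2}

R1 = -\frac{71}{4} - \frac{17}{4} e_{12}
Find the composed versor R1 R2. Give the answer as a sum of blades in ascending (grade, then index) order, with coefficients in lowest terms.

Distribute over the terms of R1 (each basis-blade product reordered to ascending indices, repeated generators contracted through their squares):
(-\frac{71}{4}) R2 = -\frac{21371}{60} e_{1} + \frac{8449}{12} e_{2}
(-\frac{17}{4} e_{12}) R2 = \frac{2023}{12} e_{1} + \frac{5117}{60} e_{2}
Summing the partial products and collecting blades:
Answer: -\frac{938}{5} e_{1} + \frac{23681}{30} e_{2}


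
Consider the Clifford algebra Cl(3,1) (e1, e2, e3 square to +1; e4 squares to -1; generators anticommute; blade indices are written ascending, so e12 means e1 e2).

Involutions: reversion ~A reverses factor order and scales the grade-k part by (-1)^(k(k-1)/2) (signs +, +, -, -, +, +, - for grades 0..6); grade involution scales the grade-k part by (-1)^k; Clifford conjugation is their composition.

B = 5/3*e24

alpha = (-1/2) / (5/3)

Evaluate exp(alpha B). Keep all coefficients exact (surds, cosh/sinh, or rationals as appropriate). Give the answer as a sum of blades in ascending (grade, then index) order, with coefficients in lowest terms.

B^2 = (5/3)^2*(e24)^2 = 25/9*(+1) = 25/9 (a basis 2-blade squares to minus the product of its generators' squares).
B^2 = 25/9 — B^2 > 0, so the exponential closes hyperbolically: l = 5/3, alpha*l = -1/2, so exp(alpha B) = cosh(-1/2) + (sinh(-1/2)/(5/3))*B = cosh(1/2) + (-3*sinh(1/2)/5)*B.
Answer: cosh(1/2) - sinh(1/2)*e24


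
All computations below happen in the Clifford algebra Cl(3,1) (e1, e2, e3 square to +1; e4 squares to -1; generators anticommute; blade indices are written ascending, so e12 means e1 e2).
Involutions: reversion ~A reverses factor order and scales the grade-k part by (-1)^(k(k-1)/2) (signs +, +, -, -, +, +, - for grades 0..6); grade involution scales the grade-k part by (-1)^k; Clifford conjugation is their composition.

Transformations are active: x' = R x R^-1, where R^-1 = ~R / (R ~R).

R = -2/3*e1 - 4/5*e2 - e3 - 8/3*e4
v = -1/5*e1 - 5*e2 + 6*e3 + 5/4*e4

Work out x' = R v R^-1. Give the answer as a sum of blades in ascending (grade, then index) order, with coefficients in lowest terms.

~R = -2/3*e1 - 4/5*e2 - e3 - 8/3*e4, and R ~R = -377/75, so R^-1 = ~R / (-377/75).
R v = 22/15 + 238/75*e12 - 21/5*e13 - 41/30*e14 - 49/5*e23 - 43/3*e24 + 59/4*e34
Answer: 3331/5655*e1 + 2061/377*e2 - 2042/377*e3 + 1385/4524*e4


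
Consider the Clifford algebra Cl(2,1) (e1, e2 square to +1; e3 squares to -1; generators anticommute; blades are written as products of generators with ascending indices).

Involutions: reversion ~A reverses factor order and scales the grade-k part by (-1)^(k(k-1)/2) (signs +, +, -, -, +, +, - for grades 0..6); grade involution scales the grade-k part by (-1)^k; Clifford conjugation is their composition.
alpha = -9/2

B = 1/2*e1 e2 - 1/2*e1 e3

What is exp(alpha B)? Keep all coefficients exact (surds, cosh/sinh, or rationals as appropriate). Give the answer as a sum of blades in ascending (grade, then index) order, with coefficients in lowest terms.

B^2 term by term: the squares give (1/2)^2*(e1 e2)^2 + (-1/2)^2*(e1 e3)^2 = 1/4*(-1) + 1/4*(+1) = 0 (each basis 2-blade squares to minus the product of its generators' squares); cross terms between blades sharing an index anticommute and cancel. So B^2 = 0.
B^2 = 0, so the series truncates immediately: exp(alpha B) = 1 + alpha B (parabolic case).
Answer: 1 - 9/4*e1 e2 + 9/4*e1 e3


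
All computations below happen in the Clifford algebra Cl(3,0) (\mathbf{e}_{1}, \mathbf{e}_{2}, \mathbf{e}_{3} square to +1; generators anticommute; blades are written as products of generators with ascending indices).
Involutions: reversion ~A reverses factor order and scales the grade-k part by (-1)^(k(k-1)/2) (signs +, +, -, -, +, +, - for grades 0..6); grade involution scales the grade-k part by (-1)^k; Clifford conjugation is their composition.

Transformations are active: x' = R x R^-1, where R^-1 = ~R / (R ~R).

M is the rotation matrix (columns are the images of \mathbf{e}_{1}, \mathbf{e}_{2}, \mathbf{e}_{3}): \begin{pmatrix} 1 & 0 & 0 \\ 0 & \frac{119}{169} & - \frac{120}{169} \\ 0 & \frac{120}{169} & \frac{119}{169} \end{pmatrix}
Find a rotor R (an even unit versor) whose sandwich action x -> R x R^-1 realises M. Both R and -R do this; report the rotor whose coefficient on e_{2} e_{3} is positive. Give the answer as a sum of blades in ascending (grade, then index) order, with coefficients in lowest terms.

Method: write R = a + b12*e_{1} e_{2} + b13*e_{1} e_{3} + b23*e_{2} e_{3} with a^2 + b12^2 + b13^2 + b23^2 = 1 (so R^-1 = ~R). Expanding the columns R e_j ~R gives tr M = 4a^2 - 1 and, from the antisymmetric part, M21 - M12 = -4a*b12, M13 - M31 = 4a*b13, M32 - M23 = -4a*b23.
Here tr M = \frac{407}{169}, so a^2 = (1 + tr M)/4 = \frac{144}{169} and a = ±\frac{12}{13}. Taking a = \frac{12}{13}: M21 - M12 = 0, M13 - M31 = 0, M32 - M23 = \frac{240}{169}, giving b12 = 0, b13 = 0, b23 = -\frac{5}{13}, i.e. R = \frac{12}{13} - \frac{5}{13} e_{2} e_{3}.
Its e_{2} e_{3} coefficient is negative, so report the other preimage -R.
Answer: -\frac{12}{13} + \frac{5}{13} e_{2} e_{3}. Note: both R and -R realise this M (trace \frac{407}{169}); the covering map identifies them, and the e_{2} e_{3}-coefficient sign is the tie-breaker.


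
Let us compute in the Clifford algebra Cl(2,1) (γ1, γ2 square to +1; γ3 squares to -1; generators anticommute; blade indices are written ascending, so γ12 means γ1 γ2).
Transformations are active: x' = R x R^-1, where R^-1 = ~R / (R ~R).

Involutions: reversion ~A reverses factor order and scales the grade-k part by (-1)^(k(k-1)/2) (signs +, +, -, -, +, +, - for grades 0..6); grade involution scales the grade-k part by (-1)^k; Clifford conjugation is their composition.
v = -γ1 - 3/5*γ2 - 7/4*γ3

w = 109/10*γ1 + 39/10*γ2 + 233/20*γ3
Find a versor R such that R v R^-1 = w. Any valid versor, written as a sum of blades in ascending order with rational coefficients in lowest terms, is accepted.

R = v + w = 99/10*γ1 + 33/10*γ2 + 99/10*γ3 works: the equal norms (-681/400) guarantee its sandwich swaps v into w.
Answer: 99/10*γ1 + 33/10*γ2 + 99/10*γ3


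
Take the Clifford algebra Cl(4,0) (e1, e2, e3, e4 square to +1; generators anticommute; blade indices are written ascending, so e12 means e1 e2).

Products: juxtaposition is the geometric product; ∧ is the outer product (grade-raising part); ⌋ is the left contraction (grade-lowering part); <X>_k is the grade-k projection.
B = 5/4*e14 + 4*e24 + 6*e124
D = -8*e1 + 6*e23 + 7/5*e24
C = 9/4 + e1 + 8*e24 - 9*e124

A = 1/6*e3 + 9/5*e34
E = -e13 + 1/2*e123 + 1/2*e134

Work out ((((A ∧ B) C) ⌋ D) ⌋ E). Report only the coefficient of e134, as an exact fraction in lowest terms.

step 1: -5/24*e134 - 2/3*e234 + e1234
step 2: 11/3*e3 + 2*e13 + 15/8*e23 - 5/24*e34 - 5/3*e123 - 15/32*e134 - 5/2*e234 + 35/12*e1234
step 3: -45/4 - 22*e2
step 4: 89/4*e13 - 45/8*e123 - 45/8*e134
Answer: -45/8


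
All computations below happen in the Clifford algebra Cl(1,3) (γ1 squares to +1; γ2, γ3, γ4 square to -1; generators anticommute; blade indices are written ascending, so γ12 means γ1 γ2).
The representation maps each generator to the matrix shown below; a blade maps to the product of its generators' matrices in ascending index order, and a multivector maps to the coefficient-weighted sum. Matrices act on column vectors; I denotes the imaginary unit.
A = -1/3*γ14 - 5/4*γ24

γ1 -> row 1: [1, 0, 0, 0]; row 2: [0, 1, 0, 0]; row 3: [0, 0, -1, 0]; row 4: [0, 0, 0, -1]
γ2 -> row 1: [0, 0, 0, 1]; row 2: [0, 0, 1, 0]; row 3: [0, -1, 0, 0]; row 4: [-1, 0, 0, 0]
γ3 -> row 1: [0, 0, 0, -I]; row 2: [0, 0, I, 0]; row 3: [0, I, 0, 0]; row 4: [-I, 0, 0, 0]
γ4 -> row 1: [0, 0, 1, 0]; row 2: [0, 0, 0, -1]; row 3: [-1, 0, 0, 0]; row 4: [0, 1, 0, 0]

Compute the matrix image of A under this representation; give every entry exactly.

Bivector images (products of the table entries): rho(γ14) = rho(γ1)rho(γ4) = row 1: [0, 0, 1, 0]; row 2: [0, 0, 0, -1]; row 3: [1, 0, 0, 0]; row 4: [0, -1, 0, 0]; rho(γ24) = rho(γ2)rho(γ4) = row 1: [0, 1, 0, 0]; row 2: [-1, 0, 0, 0]; row 3: [0, 0, 0, 1]; row 4: [0, 0, -1, 0].
M = (-1/3)*rho(γ14) + (-5/4)*rho(γ24), summed entrywise:
Answer: row 1: [0, -5/4, -1/3, 0]; row 2: [5/4, 0, 0, 1/3]; row 3: [-1/3, 0, 0, -5/4]; row 4: [0, 1/3, 5/4, 0]


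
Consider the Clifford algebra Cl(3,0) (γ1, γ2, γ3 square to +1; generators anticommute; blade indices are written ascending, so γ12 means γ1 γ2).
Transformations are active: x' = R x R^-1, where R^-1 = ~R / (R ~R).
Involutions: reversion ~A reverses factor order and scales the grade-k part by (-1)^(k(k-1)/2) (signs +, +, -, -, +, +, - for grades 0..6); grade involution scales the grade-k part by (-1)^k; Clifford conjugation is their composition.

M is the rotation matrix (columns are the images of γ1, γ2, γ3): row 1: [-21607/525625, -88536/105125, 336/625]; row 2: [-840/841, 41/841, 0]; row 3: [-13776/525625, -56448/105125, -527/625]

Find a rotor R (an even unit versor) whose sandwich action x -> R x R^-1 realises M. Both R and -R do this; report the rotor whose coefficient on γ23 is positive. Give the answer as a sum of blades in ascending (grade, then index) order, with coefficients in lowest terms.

Method: write R = a + b12*γ12 + b13*γ13 + b23*γ23 with a^2 + b12^2 + b13^2 + b23^2 = 1 (so R^-1 = ~R). Expanding the columns R e_j ~R gives tr M = 4a^2 - 1 and, from the antisymmetric part, M21 - M12 = -4a*b12, M13 - M31 = 4a*b13, M32 - M23 = -4a*b23.
Here tr M = -439189/525625, so a^2 = (1 + tr M)/4 = 21609/525625 and a = ±147/725. Taking a = 147/725: M21 - M12 = -16464/105125, M13 - M31 = 296352/525625, M32 - M23 = -56448/105125, giving b12 = 28/145, b13 = 504/725, b23 = 96/145, i.e. R = 147/725 + 28/145*γ12 + 504/725*γ13 + 96/145*γ23.
Its γ23 coefficient is already positive.
Answer: 147/725 + 28/145*γ12 + 504/725*γ13 + 96/145*γ23. Key observation: the double cover Spin(3) -> SO(3) sends R and -R to the same matrix (trace -439189/525625 here), so the stated sign of the γ23 coefficient is what selects one sheet.


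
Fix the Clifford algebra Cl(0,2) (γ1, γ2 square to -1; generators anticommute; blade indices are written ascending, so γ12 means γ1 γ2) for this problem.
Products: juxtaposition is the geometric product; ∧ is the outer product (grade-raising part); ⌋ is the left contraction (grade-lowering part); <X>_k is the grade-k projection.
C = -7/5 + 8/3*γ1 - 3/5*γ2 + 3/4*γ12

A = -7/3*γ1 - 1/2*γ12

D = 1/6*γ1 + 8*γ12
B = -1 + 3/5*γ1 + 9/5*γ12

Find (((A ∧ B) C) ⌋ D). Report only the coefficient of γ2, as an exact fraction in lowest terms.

step 1: 7/3*γ1 + 1/2*γ12
step 2: -475/72 - 89/30*γ1 - 5/12*γ2 - 21/10*γ12
step 3: 3113/180 - 1915/432*γ1 + 356/15*γ2 - 475/9*γ12
Answer: 356/15


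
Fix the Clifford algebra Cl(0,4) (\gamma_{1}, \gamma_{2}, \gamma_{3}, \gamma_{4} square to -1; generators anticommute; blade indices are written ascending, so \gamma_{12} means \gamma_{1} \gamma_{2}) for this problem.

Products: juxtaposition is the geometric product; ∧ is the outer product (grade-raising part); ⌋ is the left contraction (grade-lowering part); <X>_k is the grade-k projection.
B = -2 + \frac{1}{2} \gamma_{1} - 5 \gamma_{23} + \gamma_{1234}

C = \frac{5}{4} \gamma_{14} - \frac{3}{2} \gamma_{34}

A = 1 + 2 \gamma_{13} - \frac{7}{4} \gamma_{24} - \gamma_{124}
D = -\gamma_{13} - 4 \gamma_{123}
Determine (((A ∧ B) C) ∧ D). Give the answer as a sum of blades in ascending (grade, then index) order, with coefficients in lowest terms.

step 1: -2 + \frac{1}{2} \gamma_{1} - 4 \gamma_{13} - 5 \gamma_{23} + \frac{7}{2} \gamma_{24} + \frac{9}{8} \gamma_{124} + \gamma_{1234}
step 2: \frac{45}{32} \gamma_{2} - \frac{5}{8} \gamma_{4} - \frac{23}{8} \gamma_{12} - \frac{17}{2} \gamma_{14} - \frac{13}{2} \gamma_{23} - \frac{15}{2} \gamma_{24} - 2 \gamma_{34} - \frac{27}{16} \gamma_{123} - \frac{3}{4} \gamma_{134} - \frac{25}{4} \gamma_{1234}
step 3: \frac{45}{32} \gamma_{123} + \frac{5}{8} \gamma_{134} - 10 \gamma_{1234}
Answer: \frac{45}{32} \gamma_{123} + \frac{5}{8} \gamma_{134} - 10 \gamma_{1234}


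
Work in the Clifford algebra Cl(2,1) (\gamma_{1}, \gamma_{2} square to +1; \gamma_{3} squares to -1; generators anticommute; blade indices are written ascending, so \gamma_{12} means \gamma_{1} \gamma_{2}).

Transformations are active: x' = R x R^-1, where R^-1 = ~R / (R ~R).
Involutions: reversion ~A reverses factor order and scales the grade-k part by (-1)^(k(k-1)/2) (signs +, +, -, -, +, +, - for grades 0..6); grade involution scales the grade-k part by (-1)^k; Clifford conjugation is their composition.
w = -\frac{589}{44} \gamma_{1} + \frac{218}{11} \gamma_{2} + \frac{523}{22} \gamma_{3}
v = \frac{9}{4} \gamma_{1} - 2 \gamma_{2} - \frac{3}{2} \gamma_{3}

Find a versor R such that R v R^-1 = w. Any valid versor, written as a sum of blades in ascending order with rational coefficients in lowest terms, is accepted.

The midline construction: v and w both square to \frac{109}{16}, so reflecting in their sum -\frac{245}{22} \gamma_{1} + \frac{196}{11} \gamma_{2} + \frac{245}{11} \gamma_{3} exchanges them.
Answer: -\frac{245}{22} \gamma_{1} + \frac{196}{11} \gamma_{2} + \frac{245}{11} \gamma_{3}


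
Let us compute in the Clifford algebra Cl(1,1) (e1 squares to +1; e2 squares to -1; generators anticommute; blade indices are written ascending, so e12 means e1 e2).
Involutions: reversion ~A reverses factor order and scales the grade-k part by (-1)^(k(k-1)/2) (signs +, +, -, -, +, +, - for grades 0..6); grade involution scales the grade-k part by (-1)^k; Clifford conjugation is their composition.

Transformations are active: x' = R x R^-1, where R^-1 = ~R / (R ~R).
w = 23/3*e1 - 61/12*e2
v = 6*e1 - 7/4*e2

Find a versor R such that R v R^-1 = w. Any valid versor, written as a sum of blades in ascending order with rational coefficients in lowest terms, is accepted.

Equal squares first: v^2 = w^2 = 527/16. Then v + w = 41/3*e1 - 41/6*e2 is a versor taking v to w, provided it is invertible.
Answer: 41/3*e1 - 41/6*e2


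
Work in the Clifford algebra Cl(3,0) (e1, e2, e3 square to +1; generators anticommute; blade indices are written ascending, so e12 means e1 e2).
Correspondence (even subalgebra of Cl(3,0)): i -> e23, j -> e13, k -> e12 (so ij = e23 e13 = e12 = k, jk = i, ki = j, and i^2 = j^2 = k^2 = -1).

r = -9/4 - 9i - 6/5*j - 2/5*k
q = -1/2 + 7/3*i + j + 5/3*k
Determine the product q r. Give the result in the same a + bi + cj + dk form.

In blades: q = -1/2 + 5/3*e12 + e13 + 7/3*e23, r = -9/4 - 2/5*e12 - 6/5*e13 - 9*e23.
Distribute q over r term by term (generator squares from the signature, products reordered to ascending indices): (-1/2)*r = 9/8 + 1/5*e12 + 3/5*e13 + 9/2*e23; (5/3*e12)*r = 2/3 - 15/4*e12 - 15*e13 + 2*e23; (e13)*r = 6/5 + 9*e12 - 9/4*e13 - 2/5*e23; (7/3*e23)*r = 21 - 14/5*e12 + 14/15*e13 - 21/4*e23.
Sum: 2879/120 + 53/20*e12 - 943/60*e13 + 17/20*e23; translating back through the correspondence:
Answer: 2879/120 + 17/20*i - 943/60*j + 53/20*k


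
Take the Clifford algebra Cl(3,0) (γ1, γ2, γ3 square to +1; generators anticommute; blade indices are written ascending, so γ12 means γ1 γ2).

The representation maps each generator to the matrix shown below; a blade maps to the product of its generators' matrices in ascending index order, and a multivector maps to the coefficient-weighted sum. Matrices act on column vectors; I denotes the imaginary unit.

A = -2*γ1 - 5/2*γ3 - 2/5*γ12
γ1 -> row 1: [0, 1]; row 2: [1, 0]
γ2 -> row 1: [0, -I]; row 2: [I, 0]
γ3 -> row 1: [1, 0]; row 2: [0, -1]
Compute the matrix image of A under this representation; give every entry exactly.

Bivector images (products of the table entries): rho(γ12) = rho(γ1)rho(γ2) = row 1: [I, 0]; row 2: [0, -I].
M = (-2)*rho(γ1) + (-5/2)*rho(γ3) + (-2/5)*rho(γ12), summed entrywise:
Answer: row 1: [-5/2 - 2*I/5, -2]; row 2: [-2, 5/2 + 2*I/5]


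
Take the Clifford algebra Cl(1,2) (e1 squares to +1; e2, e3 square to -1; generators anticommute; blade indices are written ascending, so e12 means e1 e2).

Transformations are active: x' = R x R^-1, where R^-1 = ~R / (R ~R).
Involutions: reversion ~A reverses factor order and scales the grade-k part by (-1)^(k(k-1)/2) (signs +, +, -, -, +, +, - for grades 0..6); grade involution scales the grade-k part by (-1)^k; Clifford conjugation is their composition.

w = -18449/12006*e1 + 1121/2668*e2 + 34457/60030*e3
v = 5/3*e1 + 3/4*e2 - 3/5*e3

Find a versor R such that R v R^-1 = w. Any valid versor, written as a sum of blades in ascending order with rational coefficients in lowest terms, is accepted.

R = v + w = 1561/12006*e1 + 1561/1334*e2 - 1561/60030*e3 works: the equal norms (6679/3600) guarantee its sandwich swaps v into w.
Answer: 1561/12006*e1 + 1561/1334*e2 - 1561/60030*e3
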